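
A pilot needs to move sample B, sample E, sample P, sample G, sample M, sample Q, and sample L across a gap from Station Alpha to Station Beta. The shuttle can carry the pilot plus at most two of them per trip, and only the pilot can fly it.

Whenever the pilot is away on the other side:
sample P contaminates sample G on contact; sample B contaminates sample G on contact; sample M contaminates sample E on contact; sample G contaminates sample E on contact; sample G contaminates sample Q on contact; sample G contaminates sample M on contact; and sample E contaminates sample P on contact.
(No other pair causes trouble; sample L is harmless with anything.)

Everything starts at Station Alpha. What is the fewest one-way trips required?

11

Counting alone: the pilot can take at most 2 across per trip to Station Beta, so moving all 7 needs at least 4 loaded trips out, with a return between consecutive ones — at least 7 crossings.
The safety rule pushes this higher. Following every safe sequence of crossings, the most of the 7 that can be at Station Beta as the shuttle arrives there on crossings 7, 9 is 5, 6 respectively — never all 7.
So no plan with fewer than 11 crossings exists, and this one achieves 11:
1. Pilot goes to Station Beta with sample E and sample G.  [Station Alpha: sample B, sample L, sample M, sample P, sample Q | Station Beta: sample E, sample G]
2. Pilot goes back to Station Alpha with sample E.  [Station Alpha: sample B, sample E, sample L, sample M, sample P, sample Q | Station Beta: sample G]
3. Pilot goes to Station Beta with sample B and sample E.  [Station Alpha: sample L, sample M, sample P, sample Q | Station Beta: sample B, sample E, sample G]
4. Pilot goes back to Station Alpha with sample G.  [Station Alpha: sample G, sample L, sample M, sample P, sample Q | Station Beta: sample B, sample E]
5. Pilot goes to Station Beta with sample G and sample Q.  [Station Alpha: sample L, sample M, sample P | Station Beta: sample B, sample E, sample G, sample Q]
6. Pilot goes back to Station Alpha with sample G.  [Station Alpha: sample G, sample L, sample M, sample P | Station Beta: sample B, sample E, sample Q]
7. Pilot goes to Station Beta with sample M and sample P.  [Station Alpha: sample G, sample L | Station Beta: sample B, sample E, sample M, sample P, sample Q]
8. Pilot goes back to Station Alpha with sample E.  [Station Alpha: sample E, sample G, sample L | Station Beta: sample B, sample M, sample P, sample Q]
9. Pilot goes to Station Beta with sample E and sample L.  [Station Alpha: sample G | Station Beta: sample B, sample E, sample L, sample M, sample P, sample Q]
10. Pilot goes back to Station Alpha with sample E.  [Station Alpha: sample E, sample G | Station Beta: sample B, sample L, sample M, sample P, sample Q]
11. Pilot goes to Station Beta with sample E and sample G.  [Station Alpha: — | Station Beta: sample B, sample E, sample G, sample L, sample M, sample P, sample Q]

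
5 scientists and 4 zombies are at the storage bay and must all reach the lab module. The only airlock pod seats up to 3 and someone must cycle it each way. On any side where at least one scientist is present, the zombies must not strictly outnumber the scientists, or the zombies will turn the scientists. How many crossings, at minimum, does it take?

7

Counting alone: each trip to the lab module takes at most 3 across and each return brings at least 1 back, so after t trips out (and t−1 returns) at most 3t − (t−1) of the 9 are across; that first reaches 9 at t = 4, so at least 7 crossings are needed.
The plan below uses exactly 7 crossings, so it is optimal:
1. 3 zombies → the lab module.  (the storage bay: 5S 1Z; the lab module: 0S 3Z)
2. 1 zombie ← the storage bay.  (the storage bay: 5S 2Z; the lab module: 0S 2Z)
3. 3 scientists → the lab module.  (the storage bay: 2S 2Z; the lab module: 3S 2Z)
4. 1 scientist ← the storage bay.  (the storage bay: 3S 2Z; the lab module: 2S 2Z)
5. 2 scientists and 1 zombie → the lab module.  (the storage bay: 1S 1Z; the lab module: 4S 3Z)
6. 1 scientist ← the storage bay.  (the storage bay: 2S 1Z; the lab module: 3S 3Z)
7. 2 scientists and 1 zombie → the lab module.  (the storage bay: 0S 0Z; the lab module: 5S 4Z)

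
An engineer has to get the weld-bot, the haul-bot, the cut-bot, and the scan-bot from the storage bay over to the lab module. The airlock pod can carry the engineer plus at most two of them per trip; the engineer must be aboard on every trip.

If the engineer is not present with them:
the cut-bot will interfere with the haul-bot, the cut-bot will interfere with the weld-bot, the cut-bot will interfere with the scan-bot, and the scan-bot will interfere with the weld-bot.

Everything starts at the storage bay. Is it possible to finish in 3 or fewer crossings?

Counting alone: the engineer can take at most 2 across per trip to the lab module, so moving all 4 needs at least 2 loaded trips out, with a return between consecutive ones — at least 3 crossings.
The safety rule pushes this higher. Following every safe sequence of crossings, the most of the 4 that can be at the lab module as the airlock pod arrives there on crossing 3 is 3 — never all 4.
So the move cannot be finished within 3 crossings. (The shortest complete plan takes 5:)
1. Engineer goes to the lab module with the cut-bot and the weld-bot.
2. Engineer goes back to the storage bay with the weld-bot.
3. Engineer goes to the lab module with the haul-bot and the weld-bot.
4. Engineer goes back to the storage bay with the cut-bot.
5. Engineer goes to the lab module with the cut-bot and the scan-bot.

No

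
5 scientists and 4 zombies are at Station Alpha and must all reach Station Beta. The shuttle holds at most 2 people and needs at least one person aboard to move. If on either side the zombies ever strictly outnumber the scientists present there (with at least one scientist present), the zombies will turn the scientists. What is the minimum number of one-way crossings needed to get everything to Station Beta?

15

Counting alone: each trip to Station Beta takes at most 2 across and each return brings at least 1 back, so after t trips out (and t−1 returns) at most 2t − (t−1) of the 9 are across; that first reaches 9 at t = 8, so at least 15 crossings are needed.
The plan below uses exactly 15 crossings, so it is optimal:
1. 2 zombies → Station Beta.  (Station Alpha: 5S 2Z; Station Beta: 0S 2Z)
2. 1 zombie ← Station Alpha.  (Station Alpha: 5S 3Z; Station Beta: 0S 1Z)
3. 2 zombies → Station Beta.  (Station Alpha: 5S 1Z; Station Beta: 0S 3Z)
4. 1 zombie ← Station Alpha.  (Station Alpha: 5S 2Z; Station Beta: 0S 2Z)
5. 2 scientists → Station Beta.  (Station Alpha: 3S 2Z; Station Beta: 2S 2Z)
6. 1 zombie ← Station Alpha.  (Station Alpha: 3S 3Z; Station Beta: 2S 1Z)
7. 1 scientist and 1 zombie → Station Beta.  (Station Alpha: 2S 2Z; Station Beta: 3S 2Z)
8. 1 scientist ← Station Alpha.  (Station Alpha: 3S 2Z; Station Beta: 2S 2Z)
9. 1 scientist and 1 zombie → Station Beta.  (Station Alpha: 2S 1Z; Station Beta: 3S 3Z)
10. 1 zombie ← Station Alpha.  (Station Alpha: 2S 2Z; Station Beta: 3S 2Z)
11. 1 scientist and 1 zombie → Station Beta.  (Station Alpha: 1S 1Z; Station Beta: 4S 3Z)
12. 1 scientist ← Station Alpha.  (Station Alpha: 2S 1Z; Station Beta: 3S 3Z)
13. 1 scientist and 1 zombie → Station Beta.  (Station Alpha: 1S 0Z; Station Beta: 4S 4Z)
14. 1 zombie ← Station Alpha.  (Station Alpha: 1S 1Z; Station Beta: 4S 3Z)
15. 1 scientist and 1 zombie → Station Beta.  (Station Alpha: 0S 0Z; Station Beta: 5S 4Z)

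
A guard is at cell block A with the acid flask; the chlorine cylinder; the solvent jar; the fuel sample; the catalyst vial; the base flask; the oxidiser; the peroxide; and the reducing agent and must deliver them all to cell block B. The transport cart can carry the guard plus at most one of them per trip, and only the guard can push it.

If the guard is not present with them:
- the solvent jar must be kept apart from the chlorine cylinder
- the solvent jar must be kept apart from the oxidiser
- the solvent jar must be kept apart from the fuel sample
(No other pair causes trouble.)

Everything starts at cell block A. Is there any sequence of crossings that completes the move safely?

Following every safe sequence of crossings from the start, the most of the 9 that can be at cell block B as the transport cart arrives there on crossings 1, 3, 5, 7, 9, 11, 13 is 1, 2, 3, 4, 5, 6, 7 respectively; the best ever achieved is 7 of 9.
From crossing 15 on, no configuration arises that was not already reachable earlier: only 288 distinct safe configurations (who is on which side, and where the transport cart is) can ever be reached, none of them has everyone across, and every continuation just revisits them. So no valid plan exists.

No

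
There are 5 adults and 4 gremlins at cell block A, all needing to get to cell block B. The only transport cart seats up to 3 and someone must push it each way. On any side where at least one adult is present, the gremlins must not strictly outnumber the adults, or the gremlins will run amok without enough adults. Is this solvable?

Yes

1. 3 gremlins → cell block B.  (cell block A: 5A 1G; cell block B: 0A 3G)
2. 1 gremlin ← cell block A.  (cell block A: 5A 2G; cell block B: 0A 2G)
3. 3 adults → cell block B.  (cell block A: 2A 2G; cell block B: 3A 2G)
4. 1 adult ← cell block A.  (cell block A: 3A 2G; cell block B: 2A 2G)
5. 2 adults and 1 gremlin → cell block B.  (cell block A: 1A 1G; cell block B: 4A 3G)
6. 1 adult ← cell block A.  (cell block A: 2A 1G; cell block B: 3A 3G)
7. 2 adults and 1 gremlin → cell block B.  (cell block A: 0A 0G; cell block B: 5A 4G)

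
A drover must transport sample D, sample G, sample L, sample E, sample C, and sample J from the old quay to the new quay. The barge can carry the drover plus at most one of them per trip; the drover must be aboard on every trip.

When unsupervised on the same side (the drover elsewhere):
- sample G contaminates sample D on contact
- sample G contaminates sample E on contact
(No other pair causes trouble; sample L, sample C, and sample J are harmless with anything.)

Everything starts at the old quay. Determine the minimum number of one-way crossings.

13

Counting alone: the drover can take at most 1 across per trip to the new quay, so moving all 6 needs at least 6 loaded trips out, with a return between consecutive ones — at least 11 crossings.
The safety rule pushes this higher. Following every safe sequence of crossings, the most of the 6 that can be at the new quay as the barge arrives there on crossing 11 is 5 — never all 6.
So no plan with fewer than 13 crossings exists, and this one achieves 13:
1. Drover goes to the new quay with sample G.  [the old quay: sample C, sample D, sample E, sample J, sample L | the new quay: sample G]
2. Drover goes back to the old quay alone.  [the old quay: sample C, sample D, sample E, sample J, sample L | the new quay: sample G]
3. Drover goes to the new quay with sample D.  [the old quay: sample C, sample E, sample J, sample L | the new quay: sample D, sample G]
4. Drover goes back to the old quay with sample G.  [the old quay: sample C, sample E, sample G, sample J, sample L | the new quay: sample D]
5. Drover goes to the new quay with sample E.  [the old quay: sample C, sample G, sample J, sample L | the new quay: sample D, sample E]
6. Drover goes back to the old quay alone.  [the old quay: sample C, sample G, sample J, sample L | the new quay: sample D, sample E]
7. Drover goes to the new quay with sample L.  [the old quay: sample C, sample G, sample J | the new quay: sample D, sample E, sample L]
8. Drover goes back to the old quay alone.  [the old quay: sample C, sample G, sample J | the new quay: sample D, sample E, sample L]
9. Drover goes to the new quay with sample C.  [the old quay: sample G, sample J | the new quay: sample C, sample D, sample E, sample L]
10. Drover goes back to the old quay alone.  [the old quay: sample G, sample J | the new quay: sample C, sample D, sample E, sample L]
11. Drover goes to the new quay with sample J.  [the old quay: sample G | the new quay: sample C, sample D, sample E, sample J, sample L]
12. Drover goes back to the old quay alone.  [the old quay: sample G | the new quay: sample C, sample D, sample E, sample J, sample L]
13. Drover goes to the new quay with sample G.  [the old quay: — | the new quay: sample C, sample D, sample E, sample G, sample J, sample L]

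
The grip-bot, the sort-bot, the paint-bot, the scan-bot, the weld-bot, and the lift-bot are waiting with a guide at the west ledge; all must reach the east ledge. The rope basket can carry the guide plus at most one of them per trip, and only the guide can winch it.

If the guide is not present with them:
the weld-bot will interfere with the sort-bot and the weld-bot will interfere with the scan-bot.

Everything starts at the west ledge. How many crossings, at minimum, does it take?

Counting alone: the guide can take at most 1 across per trip to the east ledge, so moving all 6 needs at least 6 loaded trips out, with a return between consecutive ones — at least 11 crossings.
The safety rule pushes this higher. Following every safe sequence of crossings, the most of the 6 that can be at the east ledge as the rope basket arrives there on crossing 11 is 5 — never all 6.
So no plan with fewer than 13 crossings exists, and this one achieves 13:
1. Guide goes to the east ledge with the weld-bot.  [the west ledge: the grip-bot, the lift-bot, the paint-bot, the scan-bot, the sort-bot | the east ledge: the weld-bot]
2. Guide goes back to the west ledge alone.  [the west ledge: the grip-bot, the lift-bot, the paint-bot, the scan-bot, the sort-bot | the east ledge: the weld-bot]
3. Guide goes to the east ledge with the grip-bot.  [the west ledge: the lift-bot, the paint-bot, the scan-bot, the sort-bot | the east ledge: the grip-bot, the weld-bot]
4. Guide goes back to the west ledge alone.  [the west ledge: the lift-bot, the paint-bot, the scan-bot, the sort-bot | the east ledge: the grip-bot, the weld-bot]
5. Guide goes to the east ledge with the sort-bot.  [the west ledge: the lift-bot, the paint-bot, the scan-bot | the east ledge: the grip-bot, the sort-bot, the weld-bot]
6. Guide goes back to the west ledge with the weld-bot.  [the west ledge: the lift-bot, the paint-bot, the scan-bot, the weld-bot | the east ledge: the grip-bot, the sort-bot]
7. Guide goes to the east ledge with the scan-bot.  [the west ledge: the lift-bot, the paint-bot, the weld-bot | the east ledge: the grip-bot, the scan-bot, the sort-bot]
8. Guide goes back to the west ledge alone.  [the west ledge: the lift-bot, the paint-bot, the weld-bot | the east ledge: the grip-bot, the scan-bot, the sort-bot]
9. Guide goes to the east ledge with the paint-bot.  [the west ledge: the lift-bot, the weld-bot | the east ledge: the grip-bot, the paint-bot, the scan-bot, the sort-bot]
10. Guide goes back to the west ledge alone.  [the west ledge: the lift-bot, the weld-bot | the east ledge: the grip-bot, the paint-bot, the scan-bot, the sort-bot]
11. Guide goes to the east ledge with the lift-bot.  [the west ledge: the weld-bot | the east ledge: the grip-bot, the lift-bot, the paint-bot, the scan-bot, the sort-bot]
12. Guide goes back to the west ledge alone.  [the west ledge: the weld-bot | the east ledge: the grip-bot, the lift-bot, the paint-bot, the scan-bot, the sort-bot]
13. Guide goes to the east ledge with the weld-bot.  [the west ledge: — | the east ledge: the grip-bot, the lift-bot, the paint-bot, the scan-bot, the sort-bot, the weld-bot]

13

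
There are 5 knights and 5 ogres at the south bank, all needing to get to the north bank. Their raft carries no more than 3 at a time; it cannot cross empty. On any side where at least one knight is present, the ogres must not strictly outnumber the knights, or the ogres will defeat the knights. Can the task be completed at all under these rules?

1. 2 ogres → the north bank.  (the south bank: 5K 3O; the north bank: 0K 2O)
2. 1 ogre ← the south bank.  (the south bank: 5K 4O; the north bank: 0K 1O)
3. 3 ogres → the north bank.  (the south bank: 5K 1O; the north bank: 0K 4O)
4. 1 ogre ← the south bank.  (the south bank: 5K 2O; the north bank: 0K 3O)
5. 3 knights → the north bank.  (the south bank: 2K 2O; the north bank: 3K 3O)
6. 1 knight and 1 ogre ← the south bank.  (the south bank: 3K 3O; the north bank: 2K 2O)
7. 3 knights → the north bank.  (the south bank: 0K 3O; the north bank: 5K 2O)
8. 1 ogre ← the south bank.  (the south bank: 0K 4O; the north bank: 5K 1O)
9. 2 ogres → the north bank.  (the south bank: 0K 2O; the north bank: 5K 3O)
10. 1 ogre ← the south bank.  (the south bank: 0K 3O; the north bank: 5K 2O)
11. 3 ogres → the north bank.  (the south bank: 0K 0O; the north bank: 5K 5O)

Yes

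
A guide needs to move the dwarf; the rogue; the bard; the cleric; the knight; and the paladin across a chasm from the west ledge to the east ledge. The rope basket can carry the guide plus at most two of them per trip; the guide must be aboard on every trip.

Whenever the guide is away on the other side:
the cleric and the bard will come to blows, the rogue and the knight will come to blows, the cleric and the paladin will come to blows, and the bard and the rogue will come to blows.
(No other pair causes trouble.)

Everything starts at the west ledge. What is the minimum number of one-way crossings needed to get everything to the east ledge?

7

Counting alone: the guide can take at most 2 across per trip to the east ledge, so moving all 6 needs at least 3 loaded trips out, with a return between consecutive ones — at least 5 crossings.
The safety rule pushes this higher. Following every safe sequence of crossings, the most of the 6 that can be at the east ledge as the rope basket arrives there on crossing 5 is 5 — never all 6.
So no plan with fewer than 7 crossings exists, and this one achieves 7:
1. Guide goes to the east ledge with the cleric and the rogue.  [the west ledge: the bard, the dwarf, the knight, the paladin | the east ledge: the cleric, the rogue]
2. Guide goes back to the west ledge alone.  [the west ledge: the bard, the dwarf, the knight, the paladin | the east ledge: the cleric, the rogue]
3. Guide goes to the east ledge with the bard and the dwarf.  [the west ledge: the knight, the paladin | the east ledge: the bard, the cleric, the dwarf, the rogue]
4. Guide goes back to the west ledge with the cleric and the rogue.  [the west ledge: the cleric, the knight, the paladin, the rogue | the east ledge: the bard, the dwarf]
5. Guide goes to the east ledge with the knight and the paladin.  [the west ledge: the cleric, the rogue | the east ledge: the bard, the dwarf, the knight, the paladin]
6. Guide goes back to the west ledge alone.  [the west ledge: the cleric, the rogue | the east ledge: the bard, the dwarf, the knight, the paladin]
7. Guide goes to the east ledge with the cleric and the rogue.  [the west ledge: — | the east ledge: the bard, the cleric, the dwarf, the knight, the paladin, the rogue]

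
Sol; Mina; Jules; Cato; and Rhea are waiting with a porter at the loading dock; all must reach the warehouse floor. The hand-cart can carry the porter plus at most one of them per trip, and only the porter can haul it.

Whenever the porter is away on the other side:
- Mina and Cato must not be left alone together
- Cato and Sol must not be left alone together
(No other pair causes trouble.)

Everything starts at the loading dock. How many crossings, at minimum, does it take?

11

Counting alone: the porter can take at most 1 across per trip to the warehouse floor, so moving all 5 needs at least 5 loaded trips out, with a return between consecutive ones — at least 9 crossings.
The safety rule pushes this higher. Following every safe sequence of crossings, the most of the 5 that can be at the warehouse floor as the hand-cart arrives there on crossing 9 is 4 — never all 5.
So no plan with fewer than 11 crossings exists, and this one achieves 11:
1. Porter goes to the warehouse floor with Cato.
2. Porter goes back to the loading dock alone.
3. Porter goes to the warehouse floor with Sol.
4. Porter goes back to the loading dock with Cato.
5. Porter goes to the warehouse floor with Mina.
6. Porter goes back to the loading dock alone.
7. Porter goes to the warehouse floor with Jules.
8. Porter goes back to the loading dock alone.
9. Porter goes to the warehouse floor with Rhea.
10. Porter goes back to the loading dock alone.
11. Porter goes to the warehouse floor with Cato.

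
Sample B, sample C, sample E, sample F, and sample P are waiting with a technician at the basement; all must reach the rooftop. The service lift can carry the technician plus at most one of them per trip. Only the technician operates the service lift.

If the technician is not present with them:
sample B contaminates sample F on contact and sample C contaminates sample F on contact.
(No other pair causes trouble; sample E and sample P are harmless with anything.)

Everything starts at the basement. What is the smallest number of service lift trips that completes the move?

Counting alone: the technician can take at most 1 across per trip to the rooftop, so moving all 5 needs at least 5 loaded trips out, with a return between consecutive ones — at least 9 crossings.
The safety rule pushes this higher. Following every safe sequence of crossings, the most of the 5 that can be at the rooftop as the service lift arrives there on crossing 9 is 4 — never all 5.
So no plan with fewer than 11 crossings exists, and this one achieves 11:
1. Technician goes to the rooftop with sample F.  [the basement: sample B, sample C, sample E, sample P | the rooftop: sample F]
2. Technician goes back to the basement alone.  [the basement: sample B, sample C, sample E, sample P | the rooftop: sample F]
3. Technician goes to the rooftop with sample B.  [the basement: sample C, sample E, sample P | the rooftop: sample B, sample F]
4. Technician goes back to the basement with sample F.  [the basement: sample C, sample E, sample F, sample P | the rooftop: sample B]
5. Technician goes to the rooftop with sample C.  [the basement: sample E, sample F, sample P | the rooftop: sample B, sample C]
6. Technician goes back to the basement alone.  [the basement: sample E, sample F, sample P | the rooftop: sample B, sample C]
7. Technician goes to the rooftop with sample E.  [the basement: sample F, sample P | the rooftop: sample B, sample C, sample E]
8. Technician goes back to the basement alone.  [the basement: sample F, sample P | the rooftop: sample B, sample C, sample E]
9. Technician goes to the rooftop with sample P.  [the basement: sample F | the rooftop: sample B, sample C, sample E, sample P]
10. Technician goes back to the basement alone.  [the basement: sample F | the rooftop: sample B, sample C, sample E, sample P]
11. Technician goes to the rooftop with sample F.  [the basement: — | the rooftop: sample B, sample C, sample E, sample F, sample P]

11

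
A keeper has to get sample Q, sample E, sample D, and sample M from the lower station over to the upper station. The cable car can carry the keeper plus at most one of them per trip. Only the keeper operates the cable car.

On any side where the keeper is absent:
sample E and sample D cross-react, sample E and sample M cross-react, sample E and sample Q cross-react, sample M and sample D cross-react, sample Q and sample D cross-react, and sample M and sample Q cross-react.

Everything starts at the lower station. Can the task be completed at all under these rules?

Whatever the first load, the items left behind include a forbidden pair without the keeper. No opening move is safe, so no plan exists.

No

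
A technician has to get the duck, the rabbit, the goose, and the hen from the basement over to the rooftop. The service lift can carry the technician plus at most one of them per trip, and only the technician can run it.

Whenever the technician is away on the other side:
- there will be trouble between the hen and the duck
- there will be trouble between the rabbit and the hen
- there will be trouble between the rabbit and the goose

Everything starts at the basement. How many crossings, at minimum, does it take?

Whatever the first load, the items left behind include a forbidden pair without the technician. No opening move is safe, so no plan exists.

impossible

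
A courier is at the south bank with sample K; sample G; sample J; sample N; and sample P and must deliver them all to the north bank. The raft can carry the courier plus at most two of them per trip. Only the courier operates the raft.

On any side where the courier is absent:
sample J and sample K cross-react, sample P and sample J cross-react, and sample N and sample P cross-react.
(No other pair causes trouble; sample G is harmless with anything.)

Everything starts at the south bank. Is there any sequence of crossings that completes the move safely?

1. Courier goes to the north bank with sample K and sample P.
2. Courier goes back to the south bank alone.
3. Courier goes to the north bank with sample G.
4. Courier goes back to the south bank alone.
5. Courier goes to the north bank with sample J and sample N.

Yes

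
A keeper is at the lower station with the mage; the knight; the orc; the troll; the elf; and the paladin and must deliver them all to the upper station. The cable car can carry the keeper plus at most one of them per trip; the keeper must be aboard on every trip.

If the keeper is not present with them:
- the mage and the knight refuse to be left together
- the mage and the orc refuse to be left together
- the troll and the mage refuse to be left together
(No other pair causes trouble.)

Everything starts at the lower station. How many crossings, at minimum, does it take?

Following every safe sequence of crossings from the start, the most of the 6 that can be at the upper station as the cable car arrives there on crossings 1, 3, 5, 7 is 1, 2, 3, 4 respectively; the best ever achieved is 4 of 6.
From crossing 9 on, no configuration arises that was not already reachable earlier: only 36 distinct safe configurations (who is on which side, and where the cable car is) can ever be reached, none of them has everyone across, and every continuation just revisits them. So no valid plan exists.

impossible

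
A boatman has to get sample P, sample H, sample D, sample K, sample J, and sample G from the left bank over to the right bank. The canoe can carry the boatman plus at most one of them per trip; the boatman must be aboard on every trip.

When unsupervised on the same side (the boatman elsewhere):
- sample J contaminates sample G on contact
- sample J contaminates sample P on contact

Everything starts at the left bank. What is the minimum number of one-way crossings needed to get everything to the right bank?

13

Counting alone: the boatman can take at most 1 across per trip to the right bank, so moving all 6 needs at least 6 loaded trips out, with a return between consecutive ones — at least 11 crossings.
The safety rule pushes this higher. Following every safe sequence of crossings, the most of the 6 that can be at the right bank as the canoe arrives there on crossing 11 is 5 — never all 6.
So no plan with fewer than 13 crossings exists, and this one achieves 13:
1. Boatman goes to the right bank with sample J.  [the left bank: sample D, sample G, sample H, sample K, sample P | the right bank: sample J]
2. Boatman goes back to the left bank alone.  [the left bank: sample D, sample G, sample H, sample K, sample P | the right bank: sample J]
3. Boatman goes to the right bank with sample P.  [the left bank: sample D, sample G, sample H, sample K | the right bank: sample J, sample P]
4. Boatman goes back to the left bank with sample J.  [the left bank: sample D, sample G, sample H, sample J, sample K | the right bank: sample P]
5. Boatman goes to the right bank with sample G.  [the left bank: sample D, sample H, sample J, sample K | the right bank: sample G, sample P]
6. Boatman goes back to the left bank alone.  [the left bank: sample D, sample H, sample J, sample K | the right bank: sample G, sample P]
7. Boatman goes to the right bank with sample H.  [the left bank: sample D, sample J, sample K | the right bank: sample G, sample H, sample P]
8. Boatman goes back to the left bank alone.  [the left bank: sample D, sample J, sample K | the right bank: sample G, sample H, sample P]
9. Boatman goes to the right bank with sample D.  [the left bank: sample J, sample K | the right bank: sample D, sample G, sample H, sample P]
10. Boatman goes back to the left bank alone.  [the left bank: sample J, sample K | the right bank: sample D, sample G, sample H, sample P]
11. Boatman goes to the right bank with sample K.  [the left bank: sample J | the right bank: sample D, sample G, sample H, sample K, sample P]
12. Boatman goes back to the left bank alone.  [the left bank: sample J | the right bank: sample D, sample G, sample H, sample K, sample P]
13. Boatman goes to the right bank with sample J.  [the left bank: — | the right bank: sample D, sample G, sample H, sample J, sample K, sample P]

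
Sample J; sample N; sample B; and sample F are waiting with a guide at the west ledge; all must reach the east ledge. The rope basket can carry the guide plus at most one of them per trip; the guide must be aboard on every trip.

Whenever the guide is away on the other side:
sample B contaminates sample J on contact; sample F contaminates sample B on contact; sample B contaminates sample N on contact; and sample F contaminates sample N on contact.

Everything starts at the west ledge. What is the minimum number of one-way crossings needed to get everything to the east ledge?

impossible

Whatever the first load, the items left behind include a forbidden pair without the guide. No opening move is safe, so no plan exists.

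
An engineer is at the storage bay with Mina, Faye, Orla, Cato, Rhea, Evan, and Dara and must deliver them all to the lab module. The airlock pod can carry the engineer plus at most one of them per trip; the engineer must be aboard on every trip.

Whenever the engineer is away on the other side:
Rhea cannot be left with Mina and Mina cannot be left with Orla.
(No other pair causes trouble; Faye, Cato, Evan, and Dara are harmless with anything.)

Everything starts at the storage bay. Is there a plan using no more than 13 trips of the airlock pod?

No

Counting alone: the engineer can take at most 1 across per trip to the lab module, so moving all 7 needs at least 7 loaded trips out, with a return between consecutive ones — at least 13 crossings.
The safety rule pushes this higher. Following every safe sequence of crossings, the most of the 7 that can be at the lab module as the airlock pod arrives there on crossing 13 is 6 — never all 7.
So the move cannot be finished within 13 crossings. (The shortest complete plan takes 15:)
1. Engineer goes to the lab module with Mina.
2. Engineer goes back to the storage bay alone.
3. Engineer goes to the lab module with Faye.
4. Engineer goes back to the storage bay alone.
5. Engineer goes to the lab module with Orla.
6. Engineer goes back to the storage bay with Mina.
7. Engineer goes to the lab module with Rhea.
8. Engineer goes back to the storage bay alone.
9. Engineer goes to the lab module with Cato.
10. Engineer goes back to the storage bay alone.
11. Engineer goes to the lab module with Evan.
12. Engineer goes back to the storage bay alone.
13. Engineer goes to the lab module with Dara.
14. Engineer goes back to the storage bay alone.
15. Engineer goes to the lab module with Mina.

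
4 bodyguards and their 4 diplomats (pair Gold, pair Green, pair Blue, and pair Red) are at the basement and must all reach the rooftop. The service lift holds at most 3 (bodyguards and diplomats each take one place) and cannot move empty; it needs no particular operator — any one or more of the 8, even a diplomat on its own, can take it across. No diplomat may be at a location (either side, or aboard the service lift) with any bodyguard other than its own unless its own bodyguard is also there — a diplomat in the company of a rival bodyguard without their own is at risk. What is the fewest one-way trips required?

Counting alone: each trip to the rooftop takes at most 3 across and each return brings at least 1 back, so after t trips out (and t−1 returns) at most 3t − (t−1) of the 8 are across; that first reaches 8 at t = 4, so at least 7 crossings are needed.
The safety rule pushes this higher. Following every safe sequence of crossings, the most of the 8 that can be at the rooftop as the service lift arrives there on crossing 7 is 7 — never all 8.
So no plan with fewer than 9 crossings exists, and this one achieves 9:
1. bodyguard Gold and diplomat Gold cross → the rooftop.
2. bodyguard Gold crosses ← the basement.
3. bodyguard Gold, bodyguard Green, and diplomat Green cross → the rooftop.
4. bodyguard Gold and diplomat Gold cross ← the basement.
5. bodyguard Blue, bodyguard Gold, and bodyguard Red cross → the rooftop.
6. diplomat Green crosses ← the basement.
7. diplomat Gold and diplomat Green cross → the rooftop.
8. diplomat Gold crosses ← the basement.
9. diplomat Blue, diplomat Gold, and diplomat Red cross → the rooftop.

9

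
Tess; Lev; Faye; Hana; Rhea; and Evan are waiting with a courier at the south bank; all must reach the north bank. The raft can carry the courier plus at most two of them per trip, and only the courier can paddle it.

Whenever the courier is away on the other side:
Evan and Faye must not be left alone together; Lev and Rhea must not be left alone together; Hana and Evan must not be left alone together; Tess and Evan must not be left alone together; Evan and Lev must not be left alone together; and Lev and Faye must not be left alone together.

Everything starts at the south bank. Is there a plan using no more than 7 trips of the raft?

No

Counting alone: the courier can take at most 2 across per trip to the north bank, so moving all 6 needs at least 3 loaded trips out, with a return between consecutive ones — at least 5 crossings.
The safety rule pushes this higher. Following every safe sequence of crossings, the most of the 6 that can be at the north bank as the raft arrives there on crossings 5, 7 is 4, 5 respectively — never all 6.
So the move cannot be finished within 7 crossings. (The shortest complete plan takes 9:)
1. Courier goes to the north bank with Evan and Lev.
2. Courier goes back to the south bank with Lev.
3. Courier goes to the north bank with Lev and Tess.
4. Courier goes back to the south bank with Evan.
5. Courier goes to the north bank with Faye and Hana.
6. Courier goes back to the south bank with Lev.
7. Courier goes to the north bank with Lev and Rhea.
8. Courier goes back to the south bank with Lev.
9. Courier goes to the north bank with Evan and Lev.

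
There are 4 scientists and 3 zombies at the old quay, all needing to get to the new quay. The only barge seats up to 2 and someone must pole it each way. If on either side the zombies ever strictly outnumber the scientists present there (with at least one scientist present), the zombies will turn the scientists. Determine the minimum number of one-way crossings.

Counting alone: each trip to the new quay takes at most 2 across and each return brings at least 1 back, so after t trips out (and t−1 returns) at most 2t − (t−1) of the 7 are across; that first reaches 7 at t = 6, so at least 11 crossings are needed.
The plan below uses exactly 11 crossings, so it is optimal:
1. 2 zombies → the new quay.  (the old quay: 4S 1Z; the new quay: 0S 2Z)
2. 1 zombie ← the old quay.  (the old quay: 4S 2Z; the new quay: 0S 1Z)
3. 2 zombies → the new quay.  (the old quay: 4S 0Z; the new quay: 0S 3Z)
4. 1 zombie ← the old quay.  (the old quay: 4S 1Z; the new quay: 0S 2Z)
5. 2 scientists → the new quay.  (the old quay: 2S 1Z; the new quay: 2S 2Z)
6. 1 zombie ← the old quay.  (the old quay: 2S 2Z; the new quay: 2S 1Z)
7. 1 scientist and 1 zombie → the new quay.  (the old quay: 1S 1Z; the new quay: 3S 2Z)
8. 1 scientist ← the old quay.  (the old quay: 2S 1Z; the new quay: 2S 2Z)
9. 1 scientist and 1 zombie → the new quay.  (the old quay: 1S 0Z; the new quay: 3S 3Z)
10. 1 zombie ← the old quay.  (the old quay: 1S 1Z; the new quay: 3S 2Z)
11. 1 scientist and 1 zombie → the new quay.  (the old quay: 0S 0Z; the new quay: 4S 3Z)

11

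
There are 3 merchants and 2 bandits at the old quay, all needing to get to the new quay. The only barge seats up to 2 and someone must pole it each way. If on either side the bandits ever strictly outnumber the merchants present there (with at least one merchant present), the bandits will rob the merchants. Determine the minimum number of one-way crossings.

Counting alone: each trip to the new quay takes at most 2 across and each return brings at least 1 back, so after t trips out (and t−1 returns) at most 2t − (t−1) of the 5 are across; that first reaches 5 at t = 4, so at least 7 crossings are needed.
The plan below uses exactly 7 crossings, so it is optimal:
1. 2 bandits → the new quay.  (the old quay: 3M 0B; the new quay: 0M 2B)
2. 1 bandit ← the old quay.  (the old quay: 3M 1B; the new quay: 0M 1B)
3. 2 merchants → the new quay.  (the old quay: 1M 1B; the new quay: 2M 1B)
4. 1 merchant ← the old quay.  (the old quay: 2M 1B; the new quay: 1M 1B)
5. 1 merchant and 1 bandit → the new quay.  (the old quay: 1M 0B; the new quay: 2M 2B)
6. 1 bandit ← the old quay.  (the old quay: 1M 1B; the new quay: 2M 1B)
7. 1 merchant and 1 bandit → the new quay.  (the old quay: 0M 0B; the new quay: 3M 2B)

7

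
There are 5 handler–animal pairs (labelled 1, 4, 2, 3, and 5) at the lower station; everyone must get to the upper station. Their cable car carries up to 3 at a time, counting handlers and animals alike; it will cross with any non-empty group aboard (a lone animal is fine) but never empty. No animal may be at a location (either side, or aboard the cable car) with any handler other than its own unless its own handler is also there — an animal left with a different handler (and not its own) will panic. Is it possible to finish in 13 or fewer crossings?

Yes

Yes — this plan uses 11 crossings (≤ 13):
1. animal 1 and handler 1 cross → the upper station.
2. handler 1 crosses ← the lower station.
3. animal 2, animal 3, and animal 4 cross → the upper station.
4. animal 1 crosses ← the lower station.
5. handler 2, handler 3, and handler 4 cross → the upper station.
6. animal 4 and handler 4 cross ← the lower station.
7. handler 1, handler 4, and handler 5 cross → the upper station.
8. animal 2 crosses ← the lower station.
9. animal 1 and animal 4 cross → the upper station.
10. animal 1 crosses ← the lower station.
11. animal 1, animal 2, and animal 5 cross → the upper station.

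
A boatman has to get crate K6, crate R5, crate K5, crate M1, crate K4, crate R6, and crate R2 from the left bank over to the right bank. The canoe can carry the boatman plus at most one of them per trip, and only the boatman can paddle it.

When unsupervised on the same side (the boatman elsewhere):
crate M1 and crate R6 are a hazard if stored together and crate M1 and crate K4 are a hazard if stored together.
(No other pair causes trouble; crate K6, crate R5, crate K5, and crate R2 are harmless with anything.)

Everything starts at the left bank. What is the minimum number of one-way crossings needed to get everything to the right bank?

Counting alone: the boatman can take at most 1 across per trip to the right bank, so moving all 7 needs at least 7 loaded trips out, with a return between consecutive ones — at least 13 crossings.
The safety rule pushes this higher. Following every safe sequence of crossings, the most of the 7 that can be at the right bank as the canoe arrives there on crossing 13 is 6 — never all 7.
So no plan with fewer than 15 crossings exists, and this one achieves 15:
1. Boatman goes to the right bank with crate M1.
2. Boatman goes back to the left bank alone.
3. Boatman goes to the right bank with crate K6.
4. Boatman goes back to the left bank alone.
5. Boatman goes to the right bank with crate R5.
6. Boatman goes back to the left bank alone.
7. Boatman goes to the right bank with crate K5.
8. Boatman goes back to the left bank alone.
9. Boatman goes to the right bank with crate K4.
10. Boatman goes back to the left bank with crate M1.
11. Boatman goes to the right bank with crate R6.
12. Boatman goes back to the left bank alone.
13. Boatman goes to the right bank with crate R2.
14. Boatman goes back to the left bank alone.
15. Boatman goes to the right bank with crate M1.

15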